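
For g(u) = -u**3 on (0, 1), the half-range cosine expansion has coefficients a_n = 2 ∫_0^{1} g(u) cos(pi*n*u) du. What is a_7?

a_7 = 2 ∫_0^{1} (-u**3) cos(7*pi*u) du.
Integrating by parts three times (tabular method), an antiderivative of (-u**3) cos(7*pi*u) is -u**3*sin(7*pi*u)/(7*pi) - 3*u**2*cos(7*pi*u)/(49*pi**2) + 6*u*sin(7*pi*u)/(343*pi**3) + 6*cos(7*pi*u)/(2401*pi**4); evaluating from 0 to 1: ∫_{0}^{1} (-u**3) cos(7*pi*u) du = (3*(-2 + 49*pi**2)/(2401*pi**4)) - (6/(2401*pi**4)) = 3*(-4 + 49*pi**2)/(2401*pi**4).
Hence a_7 = 2·(3*(-4 + 49*pi**2)/(2401*pi**4)) = 6*(-4 + 49*pi**2)/(2401*pi**4).

6*(-4 + 49*pi**2)/(2401*pi**4)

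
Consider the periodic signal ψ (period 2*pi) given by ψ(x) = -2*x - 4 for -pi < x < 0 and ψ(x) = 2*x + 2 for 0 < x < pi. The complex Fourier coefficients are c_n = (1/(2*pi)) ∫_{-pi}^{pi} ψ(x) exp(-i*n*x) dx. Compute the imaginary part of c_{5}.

Since ψ is real-valued, Im(c_{5}) = -(1/(2*pi)) ∫_{-pi}^{pi} ψ(x) sin(5*x) dx = -b_{5}/2.
Split the integral at the breakpoints.
Integrating by parts (boundary term plus one more integral), an antiderivative of (-2*x - 4) sin(5*x) is 2*x*cos(5*x)/5 - 2*sin(5*x)/25 + 4*cos(5*x)/5; evaluating from -pi to 0: ∫_{-pi}^{0} (-2*x - 4) sin(5*x) dx = (4/5) - (-4/5 + 2*pi/5) = 8/5 - 2*pi/5.
Integrating by parts (boundary term plus one more integral), an antiderivative of (2*x + 2) sin(5*x) is -2*x*cos(5*x)/5 + 2*sin(5*x)/25 - 2*cos(5*x)/5; evaluating from 0 to pi: ∫_{0}^{pi} (2*x + 2) sin(5*x) dx = (2/5 + 2*pi/5) - (-2/5) = 4/5 + 2*pi/5.
So ∫_{-pi}^{pi} ψ(x) sin(5*x) dx = 12/5.
Hence Im(c_{5}) = (-1/(2*pi))·(12/5) = -6/(5*pi).

-6/(5*pi)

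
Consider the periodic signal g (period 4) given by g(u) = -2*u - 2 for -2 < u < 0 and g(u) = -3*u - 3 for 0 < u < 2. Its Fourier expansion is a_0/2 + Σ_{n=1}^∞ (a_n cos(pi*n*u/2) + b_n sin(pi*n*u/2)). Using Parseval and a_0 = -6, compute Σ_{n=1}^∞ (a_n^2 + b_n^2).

67/3

Parseval: a_0^2/2 + Σ_{n≥1} (a_n^2+b_n^2) = 1/2 ∫_{-2}^{2} g(u)^2 du = 121/3.
Subtract a_0^2/2 = 18: Σ (a_n^2+b_n^2) = 67/3.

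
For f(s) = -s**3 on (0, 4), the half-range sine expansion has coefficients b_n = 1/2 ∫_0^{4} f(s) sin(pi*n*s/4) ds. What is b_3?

128*(2 - 3*pi**2)/(9*pi**3)

b_3 = 1/2 ∫_0^{4} (-s**3) sin(3*pi*s/4) ds.
Integrating by parts three times (tabular method), an antiderivative of (-s**3) sin(3*pi*s/4) is 4*s**3*cos(3*pi*s/4)/(3*pi) - 16*s**2*sin(3*pi*s/4)/(3*pi**2) - 128*s*cos(3*pi*s/4)/(9*pi**3) + 512*sin(3*pi*s/4)/(27*pi**4); evaluating from 0 to 4: ∫_{0}^{4} (-s**3) sin(3*pi*s/4) ds = (256*(2 - 3*pi**2)/(9*pi**3)) - (0) = 256*(2 - 3*pi**2)/(9*pi**3).
Hence b_3 = (1/2)·(256*(2 - 3*pi**2)/(9*pi**3)) = 128*(2 - 3*pi**2)/(9*pi**3).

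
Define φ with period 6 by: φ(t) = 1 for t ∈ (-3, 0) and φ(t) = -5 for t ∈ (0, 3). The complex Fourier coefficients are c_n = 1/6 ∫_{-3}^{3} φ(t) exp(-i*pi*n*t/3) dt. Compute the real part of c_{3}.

Since φ is real-valued, Re(c_{3}) = 1/6 ∫_{-3}^{3} φ(t) cos(pi*t) dt = a_{3}/2.
Split the integral at the breakpoints.
Directly, an antiderivative of (1) cos(pi*t) is sin(pi*t)/pi; evaluating from -3 to 0: ∫_{-3}^{0} (1) cos(pi*t) dt = (0) - (0) = 0.
Directly, an antiderivative of (-5) cos(pi*t) is -5*sin(pi*t)/pi; evaluating from 0 to 3: ∫_{0}^{3} (-5) cos(pi*t) dt = (0) - (0) = 0.
So ∫_{-3}^{3} φ(t) cos(pi*t) dt = 0.
Hence Re(c_{3}) = (1/6)·(0) = 0.

0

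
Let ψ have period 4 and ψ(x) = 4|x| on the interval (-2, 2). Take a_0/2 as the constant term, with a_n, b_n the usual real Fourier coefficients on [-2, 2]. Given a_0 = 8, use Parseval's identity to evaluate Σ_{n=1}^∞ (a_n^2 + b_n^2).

Parseval: a_0^2/2 + Σ_{n≥1} (a_n^2+b_n^2) = 1/2 ∫_{-2}^{2} ψ(x)^2 dx = 128/3.
Subtract a_0^2/2 = 32: Σ (a_n^2+b_n^2) = 32/3.

32/3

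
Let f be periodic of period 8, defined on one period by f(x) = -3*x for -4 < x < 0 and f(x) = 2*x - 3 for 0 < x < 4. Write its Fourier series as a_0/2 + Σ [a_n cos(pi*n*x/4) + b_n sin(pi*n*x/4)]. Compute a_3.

-40/(9*pi**2)

a_3 = 1/4 ∫_{-4}^{4} f(x) cos(3*pi*x/4) dx.
Split the integral at the breakpoints.
Integrating by parts (boundary term plus one more integral), an antiderivative of (-3*x) cos(3*pi*x/4) is -4*x*sin(3*pi*x/4)/pi - 16*cos(3*pi*x/4)/(3*pi**2); evaluating from -4 to 0: ∫_{-4}^{0} (-3*x) cos(3*pi*x/4) dx = (-16/(3*pi**2)) - (16/(3*pi**2)) = -32/(3*pi**2).
Integrating by parts (boundary term plus one more integral), an antiderivative of (2*x - 3) cos(3*pi*x/4) is 8*x*sin(3*pi*x/4)/(3*pi) - 4*sin(3*pi*x/4)/pi + 32*cos(3*pi*x/4)/(9*pi**2); evaluating from 0 to 4: ∫_{0}^{4} (2*x - 3) cos(3*pi*x/4) dx = (-32/(9*pi**2)) - (32/(9*pi**2)) = -64/(9*pi**2).
Summing the pieces and multiplying by (1/4) gives a_3 = -40/(9*pi**2).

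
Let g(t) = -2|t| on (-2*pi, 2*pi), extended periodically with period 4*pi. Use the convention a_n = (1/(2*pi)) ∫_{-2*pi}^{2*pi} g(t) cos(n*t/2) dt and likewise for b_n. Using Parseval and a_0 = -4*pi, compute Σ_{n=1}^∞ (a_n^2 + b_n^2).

8*pi**2/3

Parseval: a_0^2/2 + Σ_{n≥1} (a_n^2+b_n^2) = (1/(2*pi)) ∫_{-2*pi}^{2*pi} g(t)^2 dt = 32*pi**2/3.
Subtract a_0^2/2 = 8*pi**2: Σ (a_n^2+b_n^2) = 8*pi**2/3.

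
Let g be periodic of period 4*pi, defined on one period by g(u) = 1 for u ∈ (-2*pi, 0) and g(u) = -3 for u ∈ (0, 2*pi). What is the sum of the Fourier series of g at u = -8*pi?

-1

u = -8*pi differs from u = 0 by -2 full period(s), and the series is 4*pi-periodic.
At u = 0 the one-sided limits are g(0^-) = 1 and g(0^+) = -3.
By Dirichlet's theorem the series converges to their average, [(1) + (-3)]/2 = -1.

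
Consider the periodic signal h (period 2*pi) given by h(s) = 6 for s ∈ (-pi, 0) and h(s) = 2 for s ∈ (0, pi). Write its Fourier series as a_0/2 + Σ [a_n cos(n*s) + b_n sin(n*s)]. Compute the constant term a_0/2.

a_0 = 1/pi ∫_{-pi}^{pi} h(s) ds = 1/pi · (8*pi) = 8.
So the constant term a_0/2 = 4.

4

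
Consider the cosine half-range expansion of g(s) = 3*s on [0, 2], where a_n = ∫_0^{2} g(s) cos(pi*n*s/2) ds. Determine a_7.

-24/(49*pi**2)

a_7 = ∫_0^{2} (3*s) cos(7*pi*s/2) ds.
Integrating by parts (boundary term plus one more integral), an antiderivative of (3*s) cos(7*pi*s/2) is 6*s*sin(7*pi*s/2)/(7*pi) + 12*cos(7*pi*s/2)/(49*pi**2); evaluating from 0 to 2: ∫_{0}^{2} (3*s) cos(7*pi*s/2) ds = (-12/(49*pi**2)) - (12/(49*pi**2)) = -24/(49*pi**2).
Hence a_7 = -24/(49*pi**2).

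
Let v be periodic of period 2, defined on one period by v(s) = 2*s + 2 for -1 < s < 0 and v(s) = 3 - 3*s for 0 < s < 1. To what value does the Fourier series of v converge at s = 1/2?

v is continuous at s = 1/2 with value 3/2, so the series converges to 3/2 there.

3/2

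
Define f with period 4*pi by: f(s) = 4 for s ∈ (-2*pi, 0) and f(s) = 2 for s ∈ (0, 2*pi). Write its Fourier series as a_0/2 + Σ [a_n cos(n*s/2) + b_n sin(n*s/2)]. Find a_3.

a_3 = (1/(2*pi)) ∫_{-2*pi}^{2*pi} f(s) cos(3*s/2) ds.
Split the integral at the breakpoints.
Directly, an antiderivative of (4) cos(3*s/2) is 8*sin(3*s/2)/3; evaluating from -2*pi to 0: ∫_{-2*pi}^{0} (4) cos(3*s/2) ds = (0) - (0) = 0.
Directly, an antiderivative of (2) cos(3*s/2) is 4*sin(3*s/2)/3; evaluating from 0 to 2*pi: ∫_{0}^{2*pi} (2) cos(3*s/2) ds = (0) - (0) = 0.
Summing the pieces and multiplying by (1/(2*pi)) gives a_3 = 0.

0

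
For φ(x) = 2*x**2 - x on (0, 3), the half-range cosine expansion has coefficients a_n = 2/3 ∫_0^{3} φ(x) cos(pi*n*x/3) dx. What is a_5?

-12/(5*pi**2)

a_5 = 2/3 ∫_0^{3} (2*x**2 - x) cos(5*pi*x/3) dx.
Integrating by parts twice (tabular method), an antiderivative of (2*x**2 - x) cos(5*pi*x/3) is 6*x**2*sin(5*pi*x/3)/(5*pi) - 3*x*sin(5*pi*x/3)/(5*pi) + 36*x*cos(5*pi*x/3)/(25*pi**2) - 108*sin(5*pi*x/3)/(125*pi**3) - 9*cos(5*pi*x/3)/(25*pi**2); evaluating from 0 to 3: ∫_{0}^{3} (2*x**2 - x) cos(5*pi*x/3) dx = (-99/(25*pi**2)) - (-9/(25*pi**2)) = -18/(5*pi**2).
Hence a_5 = (2/3)·(-18/(5*pi**2)) = -12/(5*pi**2).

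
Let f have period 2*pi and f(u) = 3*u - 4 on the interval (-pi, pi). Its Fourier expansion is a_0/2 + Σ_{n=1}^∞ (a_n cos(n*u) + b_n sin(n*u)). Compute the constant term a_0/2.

-4

a_0 = 1/pi ∫_{-pi}^{pi} f(u) du = 1/pi · (-8*pi) = -8.
So the constant term a_0/2 = -4.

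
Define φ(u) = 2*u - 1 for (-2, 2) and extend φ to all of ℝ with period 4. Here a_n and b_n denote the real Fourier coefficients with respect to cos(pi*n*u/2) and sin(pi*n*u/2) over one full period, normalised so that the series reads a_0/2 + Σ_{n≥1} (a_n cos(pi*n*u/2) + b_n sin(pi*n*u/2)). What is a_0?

-2

a_0 = 1/2 ∫_{-2}^{2} φ(u) du = 1/2 · (-4) = -2.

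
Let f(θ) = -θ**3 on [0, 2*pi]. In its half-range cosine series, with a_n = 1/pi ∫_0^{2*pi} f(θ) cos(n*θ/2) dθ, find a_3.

a_3 = 1/pi ∫_0^{2*pi} (-θ**3) cos(3*θ/2) dθ.
Integrating by parts three times (tabular method), an antiderivative of (-θ**3) cos(3*θ/2) is -2*θ**3*sin(3*θ/2)/3 - 4*θ**2*cos(3*θ/2)/3 + 16*θ*sin(3*θ/2)/9 + 32*cos(3*θ/2)/27; evaluating from 0 to 2*pi: ∫_{0}^{2*pi} (-θ**3) cos(3*θ/2) dθ = (-32/27 + 16*pi**2/3) - (32/27) = -64/27 + 16*pi**2/3.
Hence a_3 = (1/pi)·(-64/27 + 16*pi**2/3) = 16*(-4 + 9*pi**2)/(27*pi).

16*(-4 + 9*pi**2)/(27*pi)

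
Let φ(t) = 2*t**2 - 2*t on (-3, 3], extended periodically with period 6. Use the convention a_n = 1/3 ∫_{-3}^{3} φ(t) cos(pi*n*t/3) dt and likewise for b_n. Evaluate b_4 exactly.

3/pi

b_4 = 1/3 ∫_{-3}^{3} φ(t) sin(4*pi*t/3) dt.
Integrating by parts twice (tabular method), an antiderivative of (2*t**2 - 2*t) sin(4*pi*t/3) is -3*t**2*cos(4*pi*t/3)/(2*pi) + 9*t*sin(4*pi*t/3)/(4*pi**2) + 3*t*cos(4*pi*t/3)/(2*pi) - 9*sin(4*pi*t/3)/(8*pi**2) + 27*cos(4*pi*t/3)/(16*pi**3); evaluating from -3 to 3: ∫_{-3}^{3} (2*t**2 - 2*t) sin(4*pi*t/3) dt = (-9/pi + 27/(16*pi**3)) - (-18/pi + 27/(16*pi**3)) = 9/pi.
Hence b_4 = (1/3)·(9/pi) = 3/pi.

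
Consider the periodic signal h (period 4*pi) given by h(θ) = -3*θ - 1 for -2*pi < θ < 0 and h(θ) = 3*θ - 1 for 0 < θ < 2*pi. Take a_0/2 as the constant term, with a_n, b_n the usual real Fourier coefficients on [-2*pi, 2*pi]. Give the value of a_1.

a_1 = (1/(2*pi)) ∫_{-2*pi}^{2*pi} h(θ) cos(θ/2) dθ.
h is even and cos(θ/2) is even, so the integrand is even and a_1 = 1/pi ∫_0^{2*pi} h(θ) cos(θ/2) dθ.
Integrating by parts (boundary term plus one more integral), an antiderivative of (3*θ - 1) cos(θ/2) is 6*θ*sin(θ/2) - 2*sin(θ/2) + 12*cos(θ/2); evaluating from 0 to 2*pi: ∫_{0}^{2*pi} (3*θ - 1) cos(θ/2) dθ = (-12) - (12) = -24.
Hence a_1 = (1/pi)·(-24) = -24/pi.

-24/pi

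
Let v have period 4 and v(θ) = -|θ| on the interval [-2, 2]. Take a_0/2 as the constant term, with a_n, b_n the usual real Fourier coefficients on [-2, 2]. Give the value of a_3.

a_3 = 1/2 ∫_{-2}^{2} v(θ) cos(3*pi*θ/2) dθ.
v is even and cos(3*pi*θ/2) is even, so the integrand is even and a_3 = ∫_0^{2} v(θ) cos(3*pi*θ/2) dθ.
Integrating by parts (boundary term plus one more integral), an antiderivative of (-θ) cos(3*pi*θ/2) is -2*θ*sin(3*pi*θ/2)/(3*pi) - 4*cos(3*pi*θ/2)/(9*pi**2); evaluating from 0 to 2: ∫_{0}^{2} (-θ) cos(3*pi*θ/2) dθ = (4/(9*pi**2)) - (-4/(9*pi**2)) = 8/(9*pi**2).
Hence a_3 = 8/(9*pi**2).

8/(9*pi**2)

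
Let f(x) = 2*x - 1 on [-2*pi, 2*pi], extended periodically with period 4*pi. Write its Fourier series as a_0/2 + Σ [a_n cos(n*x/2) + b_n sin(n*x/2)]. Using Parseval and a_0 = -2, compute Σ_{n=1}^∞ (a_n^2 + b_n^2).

32*pi**2/3

Parseval: a_0^2/2 + Σ_{n≥1} (a_n^2+b_n^2) = (1/(2*pi)) ∫_{-2*pi}^{2*pi} f(x)^2 dx = 2 + 32*pi**2/3.
Subtract a_0^2/2 = 2: Σ (a_n^2+b_n^2) = 32*pi**2/3.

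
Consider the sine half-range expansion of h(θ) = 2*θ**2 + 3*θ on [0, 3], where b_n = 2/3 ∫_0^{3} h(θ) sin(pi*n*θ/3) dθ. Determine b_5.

b_5 = 2/3 ∫_0^{3} (2*θ**2 + 3*θ) sin(5*pi*θ/3) dθ.
Integrating by parts twice (tabular method), an antiderivative of (2*θ**2 + 3*θ) sin(5*pi*θ/3) is -6*θ**2*cos(5*pi*θ/3)/(5*pi) + 36*θ*sin(5*pi*θ/3)/(25*pi**2) - 9*θ*cos(5*pi*θ/3)/(5*pi) + 27*sin(5*pi*θ/3)/(25*pi**2) + 108*cos(5*pi*θ/3)/(125*pi**3); evaluating from 0 to 3: ∫_{0}^{3} (2*θ**2 + 3*θ) sin(5*pi*θ/3) dθ = (27*(-4 + 75*pi**2)/(125*pi**3)) - (108/(125*pi**3)) = 27*(-8 + 75*pi**2)/(125*pi**3).
Hence b_5 = (2/3)·(27*(-8 + 75*pi**2)/(125*pi**3)) = 18*(-8 + 75*pi**2)/(125*pi**3).

18*(-8 + 75*pi**2)/(125*pi**3)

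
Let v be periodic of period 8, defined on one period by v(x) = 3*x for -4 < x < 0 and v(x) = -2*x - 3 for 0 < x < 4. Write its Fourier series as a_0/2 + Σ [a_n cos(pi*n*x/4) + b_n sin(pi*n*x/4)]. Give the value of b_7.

b_7 = 1/4 ∫_{-4}^{4} v(x) sin(7*pi*x/4) dx.
Split the integral at the breakpoints.
Integrating by parts (boundary term plus one more integral), an antiderivative of (3*x) sin(7*pi*x/4) is -12*x*cos(7*pi*x/4)/(7*pi) + 48*sin(7*pi*x/4)/(49*pi**2); evaluating from -4 to 0: ∫_{-4}^{0} (3*x) sin(7*pi*x/4) dx = (0) - (-48/(7*pi)) = 48/(7*pi).
Integrating by parts (boundary term plus one more integral), an antiderivative of (-2*x - 3) sin(7*pi*x/4) is 8*x*cos(7*pi*x/4)/(7*pi) - 32*sin(7*pi*x/4)/(49*pi**2) + 12*cos(7*pi*x/4)/(7*pi); evaluating from 0 to 4: ∫_{0}^{4} (-2*x - 3) sin(7*pi*x/4) dx = (-44/(7*pi)) - (12/(7*pi)) = -8/pi.
Summing the pieces and multiplying by (1/4) gives b_7 = -2/(7*pi).

-2/(7*pi)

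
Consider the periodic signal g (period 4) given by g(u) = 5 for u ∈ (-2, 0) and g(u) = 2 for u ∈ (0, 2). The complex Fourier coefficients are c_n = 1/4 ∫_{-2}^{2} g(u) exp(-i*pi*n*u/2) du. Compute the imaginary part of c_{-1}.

Since g is real-valued, Im(c_{-1}) = -1/4 ∫_{-2}^{2} g(u) sin(-pi*u/2) du = b_{1}/2.
Split the integral at the breakpoints.
Directly, an antiderivative of (5) sin(-pi*u/2) is 10*cos(pi*u/2)/pi; evaluating from -2 to 0: ∫_{-2}^{0} (5) sin(-pi*u/2) du = (10/pi) - (-10/pi) = 20/pi.
Directly, an antiderivative of (2) sin(-pi*u/2) is 4*cos(pi*u/2)/pi; evaluating from 0 to 2: ∫_{0}^{2} (2) sin(-pi*u/2) du = (-4/pi) - (4/pi) = -8/pi.
So ∫_{-2}^{2} g(u) sin(-pi*u/2) du = 12/pi.
Hence Im(c_{-1}) = (-1/4)·(12/pi) = -3/pi.

-3/pi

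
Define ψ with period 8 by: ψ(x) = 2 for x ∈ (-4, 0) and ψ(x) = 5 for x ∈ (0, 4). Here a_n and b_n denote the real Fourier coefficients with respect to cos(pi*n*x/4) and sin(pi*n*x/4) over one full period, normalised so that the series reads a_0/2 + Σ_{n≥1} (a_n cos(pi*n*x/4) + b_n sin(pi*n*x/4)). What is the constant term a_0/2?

a_0 = 1/4 ∫_{-4}^{4} ψ(x) dx = 1/4 · (28) = 7.
So the constant term a_0/2 = 7/2.

7/2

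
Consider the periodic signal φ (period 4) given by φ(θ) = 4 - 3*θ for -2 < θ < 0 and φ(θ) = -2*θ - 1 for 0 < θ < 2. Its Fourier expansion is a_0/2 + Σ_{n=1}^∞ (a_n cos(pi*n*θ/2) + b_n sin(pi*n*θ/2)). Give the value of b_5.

-4/pi

b_5 = 1/2 ∫_{-2}^{2} φ(θ) sin(5*pi*θ/2) dθ.
Split the integral at the breakpoints.
Integrating by parts (boundary term plus one more integral), an antiderivative of (4 - 3*θ) sin(5*pi*θ/2) is 6*θ*cos(5*pi*θ/2)/(5*pi) - 12*sin(5*pi*θ/2)/(25*pi**2) - 8*cos(5*pi*θ/2)/(5*pi); evaluating from -2 to 0: ∫_{-2}^{0} (4 - 3*θ) sin(5*pi*θ/2) dθ = (-8/(5*pi)) - (4/pi) = -28/(5*pi).
Integrating by parts (boundary term plus one more integral), an antiderivative of (-2*θ - 1) sin(5*pi*θ/2) is 4*θ*cos(5*pi*θ/2)/(5*pi) - 8*sin(5*pi*θ/2)/(25*pi**2) + 2*cos(5*pi*θ/2)/(5*pi); evaluating from 0 to 2: ∫_{0}^{2} (-2*θ - 1) sin(5*pi*θ/2) dθ = (-2/pi) - (2/(5*pi)) = -12/(5*pi).
Summing the pieces and multiplying by (1/2) gives b_5 = -4/pi.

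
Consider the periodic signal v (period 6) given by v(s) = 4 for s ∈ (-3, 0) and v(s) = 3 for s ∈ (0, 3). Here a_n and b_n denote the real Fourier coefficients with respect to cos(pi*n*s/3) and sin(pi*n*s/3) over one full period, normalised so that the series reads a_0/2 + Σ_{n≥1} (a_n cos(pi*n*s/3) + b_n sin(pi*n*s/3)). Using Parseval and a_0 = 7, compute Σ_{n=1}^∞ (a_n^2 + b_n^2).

1/2

Parseval: a_0^2/2 + Σ_{n≥1} (a_n^2+b_n^2) = 1/3 ∫_{-3}^{3} v(s)^2 ds = 25.
Subtract a_0^2/2 = 49/2: Σ (a_n^2+b_n^2) = 1/2.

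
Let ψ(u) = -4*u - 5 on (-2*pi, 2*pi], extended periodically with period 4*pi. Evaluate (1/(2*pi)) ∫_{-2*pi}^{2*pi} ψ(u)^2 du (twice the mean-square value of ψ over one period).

(1/(2*pi)) ∫_{-2*pi}^{2*pi} ψ(u)^2 du = (1/(2*pi)) · (100*pi + 256*pi**3/3) = 50 + 128*pi**2/3.

50 + 128*pi**2/3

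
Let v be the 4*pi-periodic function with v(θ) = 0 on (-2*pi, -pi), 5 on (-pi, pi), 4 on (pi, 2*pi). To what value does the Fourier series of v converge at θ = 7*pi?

5/2

θ = 7*pi differs from θ = -pi by 2 full period(s), and the series is 4*pi-periodic.
At θ = -pi the one-sided limits are v(-pi^-) = 0 and v(-pi^+) = 5.
By Dirichlet's theorem the series converges to their average, [(0) + (5)]/2 = 5/2.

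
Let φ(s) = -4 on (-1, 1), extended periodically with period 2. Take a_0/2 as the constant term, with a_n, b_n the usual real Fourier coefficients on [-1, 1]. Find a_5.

a_5 = ∫_{-1}^{1} φ(s) cos(5*pi*s) ds.
φ is even and cos(5*pi*s) is even, so the integrand is even and a_5 = 2 ∫_0^{1} φ(s) cos(5*pi*s) ds.
Directly, an antiderivative of (-4) cos(5*pi*s) is -4*sin(5*pi*s)/(5*pi); evaluating from 0 to 1: ∫_{0}^{1} (-4) cos(5*pi*s) ds = (0) - (0) = 0.
Hence a_5 = 2·(0) = 0.

0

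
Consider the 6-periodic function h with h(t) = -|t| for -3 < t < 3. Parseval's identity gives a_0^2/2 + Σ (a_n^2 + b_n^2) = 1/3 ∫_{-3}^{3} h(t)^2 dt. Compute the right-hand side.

1/3 ∫_{-3}^{3} h(t)^2 dt = 1/3 · (18) = 6.

6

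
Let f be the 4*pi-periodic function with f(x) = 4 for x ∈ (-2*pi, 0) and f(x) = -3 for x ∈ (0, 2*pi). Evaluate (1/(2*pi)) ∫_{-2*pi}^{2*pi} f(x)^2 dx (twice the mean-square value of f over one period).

25

(1/(2*pi)) ∫_{-2*pi}^{2*pi} f(x)^2 dx = (1/(2*pi)) · (50*pi) = 25.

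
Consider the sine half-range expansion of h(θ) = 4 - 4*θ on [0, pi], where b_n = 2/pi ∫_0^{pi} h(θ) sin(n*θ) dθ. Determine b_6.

b_6 = 2/pi ∫_0^{pi} (4 - 4*θ) sin(6*θ) dθ.
Integrating by parts (boundary term plus one more integral), an antiderivative of (4 - 4*θ) sin(6*θ) is 2*θ*cos(6*θ)/3 - sin(6*θ)/9 - 2*cos(6*θ)/3; evaluating from 0 to pi: ∫_{0}^{pi} (4 - 4*θ) sin(6*θ) dθ = (-2/3 + 2*pi/3) - (-2/3) = 2*pi/3.
Hence b_6 = (2/pi)·(2*pi/3) = 4/3.

4/3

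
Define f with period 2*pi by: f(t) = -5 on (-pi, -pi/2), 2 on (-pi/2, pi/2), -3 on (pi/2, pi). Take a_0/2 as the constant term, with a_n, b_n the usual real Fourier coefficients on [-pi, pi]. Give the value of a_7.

-12/(7*pi)

a_7 = 1/pi ∫_{-pi}^{pi} f(t) cos(7*t) dt.
Split the integral at the breakpoints.
Directly, an antiderivative of (-5) cos(7*t) is -5*sin(7*t)/7; evaluating from -pi to -pi/2: ∫_{-pi}^{-pi/2} (-5) cos(7*t) dt = (-5/7) - (0) = -5/7.
Directly, an antiderivative of (2) cos(7*t) is 2*sin(7*t)/7; evaluating from -pi/2 to pi/2: ∫_{-pi/2}^{pi/2} (2) cos(7*t) dt = (-2/7) - (2/7) = -4/7.
Directly, an antiderivative of (-3) cos(7*t) is -3*sin(7*t)/7; evaluating from pi/2 to pi: ∫_{pi/2}^{pi} (-3) cos(7*t) dt = (0) - (3/7) = -3/7.
Summing the pieces and multiplying by (1/pi) gives a_7 = -12/(7*pi).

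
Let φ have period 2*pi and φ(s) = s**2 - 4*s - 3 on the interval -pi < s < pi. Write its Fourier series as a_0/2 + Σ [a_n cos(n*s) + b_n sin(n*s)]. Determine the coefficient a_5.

-4/25

a_5 = 1/pi ∫_{-pi}^{pi} φ(s) cos(5*s) ds.
Integrating by parts twice (tabular method), an antiderivative of (s**2 - 4*s - 3) cos(5*s) is s**2*sin(5*s)/5 - 4*s*sin(5*s)/5 + 2*s*cos(5*s)/25 - 77*sin(5*s)/125 - 4*cos(5*s)/25; evaluating from -pi to pi: ∫_{-pi}^{pi} (s**2 - 4*s - 3) cos(5*s) ds = (4/25 - 2*pi/25) - (4/25 + 2*pi/25) = -4*pi/25.
Hence a_5 = (1/pi)·(-4*pi/25) = -4/25.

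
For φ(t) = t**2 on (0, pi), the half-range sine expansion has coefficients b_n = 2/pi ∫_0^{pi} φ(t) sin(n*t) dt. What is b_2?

-pi

b_2 = 2/pi ∫_0^{pi} (t**2) sin(2*t) dt.
Integrating by parts twice (tabular method), an antiderivative of (t**2) sin(2*t) is -t**2*cos(2*t)/2 + t*sin(2*t)/2 + cos(2*t)/4; evaluating from 0 to pi: ∫_{0}^{pi} (t**2) sin(2*t) dt = (1/4 - pi**2/2) - (1/4) = -pi**2/2.
Hence b_2 = (2/pi)·(-pi**2/2) = -pi.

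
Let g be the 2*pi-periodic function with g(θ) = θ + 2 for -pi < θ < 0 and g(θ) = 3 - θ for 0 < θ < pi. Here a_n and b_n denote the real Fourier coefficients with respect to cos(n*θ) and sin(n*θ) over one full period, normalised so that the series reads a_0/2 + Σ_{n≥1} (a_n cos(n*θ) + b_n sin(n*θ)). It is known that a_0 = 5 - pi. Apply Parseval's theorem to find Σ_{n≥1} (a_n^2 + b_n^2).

Parseval: a_0^2/2 + Σ_{n≥1} (a_n^2+b_n^2) = 1/pi ∫_{-pi}^{pi} g(θ)^2 dθ = -5*pi + 2*pi**2/3 + 13.
Subtract a_0^2/2 = (5 - pi)**2/2: Σ (a_n^2+b_n^2) = 1/2 + pi**2/6.

1/2 + pi**2/6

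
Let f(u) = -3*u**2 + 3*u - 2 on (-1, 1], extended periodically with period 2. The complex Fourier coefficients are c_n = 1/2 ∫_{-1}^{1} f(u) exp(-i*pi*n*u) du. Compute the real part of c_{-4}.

Since f is real-valued, Re(c_{-4}) = 1/2 ∫_{-1}^{1} f(u) cos(-4*pi*u) du = a_{4}/2.
Integrating by parts twice (tabular method), an antiderivative of (-3*u**2 + 3*u - 2) cos(-4*pi*u) is -3*u**2*sin(4*pi*u)/(4*pi) + 3*u*sin(4*pi*u)/(4*pi) - 3*u*cos(4*pi*u)/(8*pi**2) - sin(4*pi*u)/(2*pi) + 3*sin(4*pi*u)/(32*pi**3) + 3*cos(4*pi*u)/(16*pi**2); evaluating from -1 to 1: ∫_{-1}^{1} (-3*u**2 + 3*u - 2) cos(-4*pi*u) du = (-3/(16*pi**2)) - (9/(16*pi**2)) = -3/(4*pi**2).
Hence Re(c_{-4}) = (1/2)·(-3/(4*pi**2)) = -3/(8*pi**2).

-3/(8*pi**2)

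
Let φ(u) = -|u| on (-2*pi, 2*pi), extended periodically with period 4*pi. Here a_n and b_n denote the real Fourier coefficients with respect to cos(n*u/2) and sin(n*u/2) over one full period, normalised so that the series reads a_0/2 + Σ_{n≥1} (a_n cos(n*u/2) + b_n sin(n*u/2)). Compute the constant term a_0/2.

-pi

a_0 = (1/(2*pi)) ∫_{-2*pi}^{2*pi} φ(u) du = (1/(2*pi)) · (-4*pi**2) = -2*pi.
So the constant term a_0/2 = -pi.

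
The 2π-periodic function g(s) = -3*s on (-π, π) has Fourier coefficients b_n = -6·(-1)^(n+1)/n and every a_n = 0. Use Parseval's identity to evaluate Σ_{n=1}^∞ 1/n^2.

Parseval: Σ b_n^2 = (1/π) ∫_{-π}^{π} g(s)^2 ds = 6*pi**2.
Σ b_n^2 = Σ 36/n^2, so Σ 1/n^2 = (6*pi**2)/36 = pi**2/6.

pi**2/6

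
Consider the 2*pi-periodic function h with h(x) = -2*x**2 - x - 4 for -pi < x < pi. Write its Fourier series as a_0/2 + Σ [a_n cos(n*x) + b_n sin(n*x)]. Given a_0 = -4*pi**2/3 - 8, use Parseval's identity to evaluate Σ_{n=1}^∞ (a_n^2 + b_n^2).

2*pi**2*(15 + 16*pi**2)/45

Parseval: a_0^2/2 + Σ_{n≥1} (a_n^2+b_n^2) = 1/pi ∫_{-pi}^{pi} h(x)^2 dx = 32 + 34*pi**2/3 + 8*pi**4/5.
Subtract a_0^2/2 = 8*(6 + pi**2)**2/9: Σ (a_n^2+b_n^2) = 2*pi**2*(15 + 16*pi**2)/45.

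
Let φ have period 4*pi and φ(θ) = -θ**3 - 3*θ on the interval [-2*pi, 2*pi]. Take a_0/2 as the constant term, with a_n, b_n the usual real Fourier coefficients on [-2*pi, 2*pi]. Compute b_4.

b_4 = (1/(2*pi)) ∫_{-2*pi}^{2*pi} φ(θ) sin(2*θ) dθ.
φ is odd and sin(2*θ) is odd, so the integrand is even and b_4 = 1/pi ∫_0^{2*pi} φ(θ) sin(2*θ) dθ.
Integrating by parts three times (tabular method), an antiderivative of (-θ**3 - 3*θ) sin(2*θ) is θ**3*cos(2*θ)/2 - 3*θ**2*sin(2*θ)/4 + 3*θ*cos(2*θ)/4 - 3*sin(2*θ)/8; evaluating from 0 to 2*pi: ∫_{0}^{2*pi} (-θ**3 - 3*θ) sin(2*θ) dθ = (pi*(3 + 8*pi**2)/2) - (0) = pi*(3 + 8*pi**2)/2.
Hence b_4 = (1/pi)·(pi*(3 + 8*pi**2)/2) = 3/2 + 4*pi**2.

3/2 + 4*pi**2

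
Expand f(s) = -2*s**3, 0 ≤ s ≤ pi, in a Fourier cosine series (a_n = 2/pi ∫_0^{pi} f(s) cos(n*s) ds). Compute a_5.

12*(-4 + 25*pi**2)/(625*pi)

a_5 = 2/pi ∫_0^{pi} (-2*s**3) cos(5*s) ds.
Integrating by parts three times (tabular method), an antiderivative of (-2*s**3) cos(5*s) is -2*s**3*sin(5*s)/5 - 6*s**2*cos(5*s)/25 + 12*s*sin(5*s)/125 + 12*cos(5*s)/625; evaluating from 0 to pi: ∫_{0}^{pi} (-2*s**3) cos(5*s) ds = (-12/625 + 6*pi**2/25) - (12/625) = -24/625 + 6*pi**2/25.
Hence a_5 = (2/pi)·(-24/625 + 6*pi**2/25) = 12*(-4 + 25*pi**2)/(625*pi).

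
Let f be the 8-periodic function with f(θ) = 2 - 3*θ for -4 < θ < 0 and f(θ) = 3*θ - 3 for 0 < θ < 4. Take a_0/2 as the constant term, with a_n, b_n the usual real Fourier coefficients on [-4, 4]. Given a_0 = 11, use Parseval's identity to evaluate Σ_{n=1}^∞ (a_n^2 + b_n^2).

Parseval: a_0^2/2 + Σ_{n≥1} (a_n^2+b_n^2) = 1/4 ∫_{-4}^{4} f(θ)^2 dθ = 97.
Subtract a_0^2/2 = 121/2: Σ (a_n^2+b_n^2) = 73/2.

73/2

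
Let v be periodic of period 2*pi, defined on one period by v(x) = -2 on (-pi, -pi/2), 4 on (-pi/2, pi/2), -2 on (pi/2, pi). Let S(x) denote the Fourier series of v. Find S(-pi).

x = -pi differs from x = pi by -1 full period(s), and the series is 2*pi-periodic.
v is continuous at x = pi with value -2, so the series converges to -2 there.

-2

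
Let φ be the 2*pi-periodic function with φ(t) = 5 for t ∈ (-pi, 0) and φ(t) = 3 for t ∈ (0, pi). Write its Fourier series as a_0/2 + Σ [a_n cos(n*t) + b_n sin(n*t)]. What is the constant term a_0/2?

a_0 = 1/pi ∫_{-pi}^{pi} φ(t) dt = 1/pi · (8*pi) = 8.
So the constant term a_0/2 = 4.

4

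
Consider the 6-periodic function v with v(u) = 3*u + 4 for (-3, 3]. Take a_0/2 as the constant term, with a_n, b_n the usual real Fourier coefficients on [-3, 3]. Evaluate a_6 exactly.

a_6 = 1/3 ∫_{-3}^{3} v(u) cos(2*pi*u) du.
Integrating by parts (boundary term plus one more integral), an antiderivative of (3*u + 4) cos(2*pi*u) is 3*u*sin(2*pi*u)/(2*pi) + 2*sin(2*pi*u)/pi + 3*cos(2*pi*u)/(4*pi**2); evaluating from -3 to 3: ∫_{-3}^{3} (3*u + 4) cos(2*pi*u) du = (3/(4*pi**2)) - (3/(4*pi**2)) = 0.
Hence a_6 = (1/3)·(0) = 0.

0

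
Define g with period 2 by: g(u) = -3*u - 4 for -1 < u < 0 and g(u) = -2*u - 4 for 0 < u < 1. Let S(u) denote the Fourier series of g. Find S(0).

g is continuous at u = 0 with value -4, so the series converges to -4 there.

-4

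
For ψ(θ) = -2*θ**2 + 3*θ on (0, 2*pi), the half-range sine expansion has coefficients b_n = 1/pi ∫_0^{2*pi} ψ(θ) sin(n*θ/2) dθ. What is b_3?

b_3 = 1/pi ∫_0^{2*pi} (-2*θ**2 + 3*θ) sin(3*θ/2) dθ.
Integrating by parts twice (tabular method), an antiderivative of (-2*θ**2 + 3*θ) sin(3*θ/2) is 4*θ**2*cos(3*θ/2)/3 - 16*θ*sin(3*θ/2)/9 - 2*θ*cos(3*θ/2) + 4*sin(3*θ/2)/3 - 32*cos(3*θ/2)/27; evaluating from 0 to 2*pi: ∫_{0}^{2*pi} (-2*θ**2 + 3*θ) sin(3*θ/2) dθ = (-16*pi**2/3 + 32/27 + 4*pi) - (-32/27) = -16*pi**2/3 + 64/27 + 4*pi.
Hence b_3 = (1/pi)·(-16*pi**2/3 + 64/27 + 4*pi) = -16*pi/3 + 64/(27*pi) + 4.

-16*pi/3 + 64/(27*pi) + 4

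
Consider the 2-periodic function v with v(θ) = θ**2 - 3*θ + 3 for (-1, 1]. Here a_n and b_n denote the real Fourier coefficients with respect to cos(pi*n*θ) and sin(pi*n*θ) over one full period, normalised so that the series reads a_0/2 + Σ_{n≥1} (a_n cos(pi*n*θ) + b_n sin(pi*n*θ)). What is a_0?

a_0 = ∫_{-1}^{1} v(θ) dθ = 20/3.

20/3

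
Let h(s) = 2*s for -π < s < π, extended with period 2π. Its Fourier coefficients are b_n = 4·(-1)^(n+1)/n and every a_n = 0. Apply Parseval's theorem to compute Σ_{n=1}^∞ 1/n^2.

Parseval: Σ b_n^2 = (1/π) ∫_{-π}^{π} h(s)^2 ds = 8*pi**2/3.
Σ b_n^2 = Σ 16/n^2, so Σ 1/n^2 = (8*pi**2/3)/16 = pi**2/6.

pi**2/6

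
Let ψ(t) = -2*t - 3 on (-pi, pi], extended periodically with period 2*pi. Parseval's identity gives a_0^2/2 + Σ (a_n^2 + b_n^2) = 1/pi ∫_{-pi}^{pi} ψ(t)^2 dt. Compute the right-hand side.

18 + 8*pi**2/3

1/pi ∫_{-pi}^{pi} ψ(t)^2 dt = 1/pi · (18*pi + 8*pi**3/3) = 18 + 8*pi**2/3.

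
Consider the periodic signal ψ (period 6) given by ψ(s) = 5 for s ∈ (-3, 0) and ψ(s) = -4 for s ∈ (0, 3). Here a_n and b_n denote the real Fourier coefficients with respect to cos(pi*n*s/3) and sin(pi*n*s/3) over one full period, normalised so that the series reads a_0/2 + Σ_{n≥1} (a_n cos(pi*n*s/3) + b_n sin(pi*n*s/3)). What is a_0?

1

a_0 = 1/3 ∫_{-3}^{3} ψ(s) ds = 1/3 · (3) = 1.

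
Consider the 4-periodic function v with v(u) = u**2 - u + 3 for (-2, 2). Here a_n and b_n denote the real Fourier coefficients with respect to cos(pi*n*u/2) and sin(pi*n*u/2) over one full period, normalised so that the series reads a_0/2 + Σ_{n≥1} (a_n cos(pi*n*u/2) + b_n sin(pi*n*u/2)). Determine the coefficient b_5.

b_5 = 1/2 ∫_{-2}^{2} v(u) sin(5*pi*u/2) du.
Integrating by parts twice (tabular method), an antiderivative of (u**2 - u + 3) sin(5*pi*u/2) is -2*u**2*cos(5*pi*u/2)/(5*pi) + 8*u*sin(5*pi*u/2)/(25*pi**2) + 2*u*cos(5*pi*u/2)/(5*pi) - 4*sin(5*pi*u/2)/(25*pi**2) - 6*cos(5*pi*u/2)/(5*pi) + 16*cos(5*pi*u/2)/(125*pi**3); evaluating from -2 to 2: ∫_{-2}^{2} (u**2 - u + 3) sin(5*pi*u/2) du = (-16/(125*pi**3) + 2/pi) - (2*(-8 + 225*pi**2)/(125*pi**3)) = -8/(5*pi).
Hence b_5 = (1/2)·(-8/(5*pi)) = -4/(5*pi).

-4/(5*pi)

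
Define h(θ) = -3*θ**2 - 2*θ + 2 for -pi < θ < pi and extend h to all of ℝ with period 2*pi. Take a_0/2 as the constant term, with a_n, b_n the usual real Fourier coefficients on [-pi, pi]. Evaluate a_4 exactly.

a_4 = 1/pi ∫_{-pi}^{pi} h(θ) cos(4*θ) dθ.
Integrating by parts twice (tabular method), an antiderivative of (-3*θ**2 - 2*θ + 2) cos(4*θ) is -3*θ**2*sin(4*θ)/4 - θ*sin(4*θ)/2 - 3*θ*cos(4*θ)/8 + 19*sin(4*θ)/32 - cos(4*θ)/8; evaluating from -pi to pi: ∫_{-pi}^{pi} (-3*θ**2 - 2*θ + 2) cos(4*θ) dθ = (-3*pi/8 - 1/8) - (-1/8 + 3*pi/8) = -3*pi/4.
Hence a_4 = (1/pi)·(-3*pi/4) = -3/4.

-3/4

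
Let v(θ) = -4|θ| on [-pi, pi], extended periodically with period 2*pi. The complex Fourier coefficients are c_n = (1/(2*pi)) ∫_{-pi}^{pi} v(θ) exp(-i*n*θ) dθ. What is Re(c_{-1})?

8/pi

Since v is real-valued, Re(c_{-1}) = (1/(2*pi)) ∫_{-pi}^{pi} v(θ) cos(-θ) dθ = a_{1}/2.
v is even and cos(-θ) is even, so the integrand is even: ∫_{-pi}^{pi} v(θ) cos(-θ) dθ = 2∫_0^{pi} v(θ) cos(-θ) dθ.
Integrating by parts (boundary term plus one more integral), an antiderivative of (-4*θ) cos(-θ) is -4*θ*sin(θ) - 4*cos(θ); evaluating from 0 to pi: ∫_{0}^{pi} (-4*θ) cos(-θ) dθ = (4) - (-4) = 8.
So ∫_{-pi}^{pi} v(θ) cos(-θ) dθ = 16.
Hence Re(c_{-1}) = (1/(2*pi))·(16) = 8/pi.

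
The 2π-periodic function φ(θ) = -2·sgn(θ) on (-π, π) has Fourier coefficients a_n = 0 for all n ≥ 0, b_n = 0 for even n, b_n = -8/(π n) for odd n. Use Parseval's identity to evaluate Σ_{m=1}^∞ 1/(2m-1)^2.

Parseval: Σ b_n^2 = (1/π) ∫_{-π}^{π} φ(θ)^2 dθ = 8.
Only odd n contribute, with b_n^2 = 64/(π^2 n^2), so Σ_{m≥1} 1/(2m-1)^2 = π^2·(8)/64 = pi**2/8.

pi**2/8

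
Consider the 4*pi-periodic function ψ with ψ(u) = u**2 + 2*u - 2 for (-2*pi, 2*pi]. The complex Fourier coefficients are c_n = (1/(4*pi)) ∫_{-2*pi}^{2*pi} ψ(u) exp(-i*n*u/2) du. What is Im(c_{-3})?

4/3

Since ψ is real-valued, Im(c_{-3}) = -(1/(4*pi)) ∫_{-2*pi}^{2*pi} ψ(u) sin(-3*u/2) du = b_{3}/2.
Integrating by parts twice (tabular method), an antiderivative of (u**2 + 2*u - 2) sin(-3*u/2) is 2*u**2*cos(3*u/2)/3 - 8*u*sin(3*u/2)/9 + 4*u*cos(3*u/2)/3 - 8*sin(3*u/2)/9 - 52*cos(3*u/2)/27; evaluating from -2*pi to 2*pi: ∫_{-2*pi}^{2*pi} (u**2 + 2*u - 2) sin(-3*u/2) du = (-8*pi**2/3 - 8*pi/3 + 52/27) - (-8*pi**2/3 + 52/27 + 8*pi/3) = -16*pi/3.
Hence Im(c_{-3}) = (-1/(4*pi))·(-16*pi/3) = 4/3.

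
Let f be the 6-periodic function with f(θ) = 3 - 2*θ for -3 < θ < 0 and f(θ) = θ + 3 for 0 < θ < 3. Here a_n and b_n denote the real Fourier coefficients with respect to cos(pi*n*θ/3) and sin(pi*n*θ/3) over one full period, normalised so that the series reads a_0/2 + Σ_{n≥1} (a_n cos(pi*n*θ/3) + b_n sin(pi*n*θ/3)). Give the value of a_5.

-18/(25*pi**2)

a_5 = 1/3 ∫_{-3}^{3} f(θ) cos(5*pi*θ/3) dθ.
Split the integral at the breakpoints.
Integrating by parts (boundary term plus one more integral), an antiderivative of (3 - 2*θ) cos(5*pi*θ/3) is -6*θ*sin(5*pi*θ/3)/(5*pi) + 9*sin(5*pi*θ/3)/(5*pi) - 18*cos(5*pi*θ/3)/(25*pi**2); evaluating from -3 to 0: ∫_{-3}^{0} (3 - 2*θ) cos(5*pi*θ/3) dθ = (-18/(25*pi**2)) - (18/(25*pi**2)) = -36/(25*pi**2).
Integrating by parts (boundary term plus one more integral), an antiderivative of (θ + 3) cos(5*pi*θ/3) is 3*θ*sin(5*pi*θ/3)/(5*pi) + 9*sin(5*pi*θ/3)/(5*pi) + 9*cos(5*pi*θ/3)/(25*pi**2); evaluating from 0 to 3: ∫_{0}^{3} (θ + 3) cos(5*pi*θ/3) dθ = (-9/(25*pi**2)) - (9/(25*pi**2)) = -18/(25*pi**2).
Summing the pieces and multiplying by (1/3) gives a_5 = -18/(25*pi**2).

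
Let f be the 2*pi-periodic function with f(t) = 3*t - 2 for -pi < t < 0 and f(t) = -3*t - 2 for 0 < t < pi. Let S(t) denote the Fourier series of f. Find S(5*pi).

-3*pi - 2

t = 5*pi differs from t = pi by 2 full period(s), and the series is 2*pi-periodic.
f is continuous at t = pi with value -3*pi - 2, so the series converges to -3*pi - 2 there.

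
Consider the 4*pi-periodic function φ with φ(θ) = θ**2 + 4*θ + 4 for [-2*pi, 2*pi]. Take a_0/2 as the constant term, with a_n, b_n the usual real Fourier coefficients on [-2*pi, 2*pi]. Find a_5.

a_5 = (1/(2*pi)) ∫_{-2*pi}^{2*pi} φ(θ) cos(5*θ/2) dθ.
Integrating by parts twice (tabular method), an antiderivative of (θ**2 + 4*θ + 4) cos(5*θ/2) is 2*θ**2*sin(5*θ/2)/5 + 8*θ*sin(5*θ/2)/5 + 8*θ*cos(5*θ/2)/25 + 184*sin(5*θ/2)/125 + 16*cos(5*θ/2)/25; evaluating from -2*pi to 2*pi: ∫_{-2*pi}^{2*pi} (θ**2 + 4*θ + 4) cos(5*θ/2) dθ = (-16*pi/25 - 16/25) - (-16/25 + 16*pi/25) = -32*pi/25.
Hence a_5 = (1/(2*pi))·(-32*pi/25) = -16/25.

-16/25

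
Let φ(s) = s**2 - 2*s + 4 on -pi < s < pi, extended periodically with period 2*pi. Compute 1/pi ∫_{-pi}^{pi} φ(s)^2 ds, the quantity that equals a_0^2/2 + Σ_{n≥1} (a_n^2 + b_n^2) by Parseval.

32 + 2*pi**4/5 + 8*pi**2

1/pi ∫_{-pi}^{pi} φ(s)^2 ds = 1/pi · (2*pi*(80 + pi**4 + 20*pi**2)/5) = 32 + 2*pi**4/5 + 8*pi**2.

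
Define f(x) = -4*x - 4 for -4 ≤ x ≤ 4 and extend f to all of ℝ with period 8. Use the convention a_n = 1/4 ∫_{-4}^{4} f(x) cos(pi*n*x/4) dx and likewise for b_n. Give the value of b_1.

-32/pi

b_1 = 1/4 ∫_{-4}^{4} f(x) sin(pi*x/4) dx.
Integrating by parts (boundary term plus one more integral), an antiderivative of (-4*x - 4) sin(pi*x/4) is 16*x*cos(pi*x/4)/pi - 64*sin(pi*x/4)/pi**2 + 16*cos(pi*x/4)/pi; evaluating from -4 to 4: ∫_{-4}^{4} (-4*x - 4) sin(pi*x/4) dx = (-80/pi) - (48/pi) = -128/pi.
Hence b_1 = (1/4)·(-128/pi) = -32/pi.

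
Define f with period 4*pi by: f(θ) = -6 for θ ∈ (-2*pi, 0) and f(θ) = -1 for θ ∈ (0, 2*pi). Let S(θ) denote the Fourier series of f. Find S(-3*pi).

-1

θ = -3*pi differs from θ = pi by -1 full period(s), and the series is 4*pi-periodic.
f is continuous at θ = pi with value -1, so the series converges to -1 there.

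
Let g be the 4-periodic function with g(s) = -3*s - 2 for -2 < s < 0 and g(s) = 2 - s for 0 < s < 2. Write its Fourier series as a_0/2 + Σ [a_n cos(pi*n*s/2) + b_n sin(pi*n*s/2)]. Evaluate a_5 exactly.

a_5 = 1/2 ∫_{-2}^{2} g(s) cos(5*pi*s/2) ds.
Split the integral at the breakpoints.
Integrating by parts (boundary term plus one more integral), an antiderivative of (-3*s - 2) cos(5*pi*s/2) is -6*s*sin(5*pi*s/2)/(5*pi) - 4*sin(5*pi*s/2)/(5*pi) - 12*cos(5*pi*s/2)/(25*pi**2); evaluating from -2 to 0: ∫_{-2}^{0} (-3*s - 2) cos(5*pi*s/2) ds = (-12/(25*pi**2)) - (12/(25*pi**2)) = -24/(25*pi**2).
Integrating by parts (boundary term plus one more integral), an antiderivative of (2 - s) cos(5*pi*s/2) is -2*s*sin(5*pi*s/2)/(5*pi) + 4*sin(5*pi*s/2)/(5*pi) - 4*cos(5*pi*s/2)/(25*pi**2); evaluating from 0 to 2: ∫_{0}^{2} (2 - s) cos(5*pi*s/2) ds = (4/(25*pi**2)) - (-4/(25*pi**2)) = 8/(25*pi**2).
Summing the pieces and multiplying by (1/2) gives a_5 = -8/(25*pi**2).

-8/(25*pi**2)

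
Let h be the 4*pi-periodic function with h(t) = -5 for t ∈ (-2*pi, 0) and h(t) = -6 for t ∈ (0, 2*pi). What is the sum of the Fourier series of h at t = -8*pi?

t = -8*pi differs from t = 0 by -2 full period(s), and the series is 4*pi-periodic.
At t = 0 the one-sided limits are h(0^-) = -5 and h(0^+) = -6.
By Dirichlet's theorem the series converges to their average, [(-5) + (-6)]/2 = -11/2.

-11/2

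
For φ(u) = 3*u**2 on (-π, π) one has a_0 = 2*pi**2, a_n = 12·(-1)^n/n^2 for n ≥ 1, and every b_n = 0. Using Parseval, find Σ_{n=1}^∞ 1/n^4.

Parseval: a_0^2/2 + Σ a_n^2 = (1/π) ∫_{-π}^{π} φ(u)^2 du = 18*pi**4/5.
Subtract a_0^2/2 = 2*pi**4: Σ a_n^2 = 8*pi**4/5.
Since a_n^2 = 144/n^4, Σ 1/n^4 = pi**4/90.

pi**4/90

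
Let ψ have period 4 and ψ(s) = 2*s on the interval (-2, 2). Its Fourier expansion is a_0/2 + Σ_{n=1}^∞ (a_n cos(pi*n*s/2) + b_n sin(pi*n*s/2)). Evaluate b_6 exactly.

-4/(3*pi)

b_6 = 1/2 ∫_{-2}^{2} ψ(s) sin(3*pi*s) ds.
ψ is odd and sin(3*pi*s) is odd, so the integrand is even and b_6 = ∫_0^{2} ψ(s) sin(3*pi*s) ds.
Integrating by parts (boundary term plus one more integral), an antiderivative of (2*s) sin(3*pi*s) is -2*s*cos(3*pi*s)/(3*pi) + 2*sin(3*pi*s)/(9*pi**2); evaluating from 0 to 2: ∫_{0}^{2} (2*s) sin(3*pi*s) ds = (-4/(3*pi)) - (0) = -4/(3*pi).
Hence b_6 = -4/(3*pi).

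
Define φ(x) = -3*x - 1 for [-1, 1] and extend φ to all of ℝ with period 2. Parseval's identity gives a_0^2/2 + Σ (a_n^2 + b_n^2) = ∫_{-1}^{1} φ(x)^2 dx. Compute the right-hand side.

∫_{-1}^{1} φ(x)^2 dx = 8.

8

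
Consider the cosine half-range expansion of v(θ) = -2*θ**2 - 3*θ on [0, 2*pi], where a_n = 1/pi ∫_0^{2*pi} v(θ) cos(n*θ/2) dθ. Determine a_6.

a_6 = 1/pi ∫_0^{2*pi} (-2*θ**2 - 3*θ) cos(3*θ) dθ.
Integrating by parts twice (tabular method), an antiderivative of (-2*θ**2 - 3*θ) cos(3*θ) is -2*θ**2*sin(3*θ)/3 - θ*sin(3*θ) - 4*θ*cos(3*θ)/9 + 4*sin(3*θ)/27 - cos(3*θ)/3; evaluating from 0 to 2*pi: ∫_{0}^{2*pi} (-2*θ**2 - 3*θ) cos(3*θ) dθ = (-8*pi/9 - 1/3) - (-1/3) = -8*pi/9.
Hence a_6 = (1/pi)·(-8*pi/9) = -8/9.

-8/9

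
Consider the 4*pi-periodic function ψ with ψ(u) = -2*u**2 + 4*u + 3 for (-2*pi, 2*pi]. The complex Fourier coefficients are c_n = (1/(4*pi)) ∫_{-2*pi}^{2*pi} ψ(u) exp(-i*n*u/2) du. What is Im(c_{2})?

Since ψ is real-valued, Im(c_{2}) = -(1/(4*pi)) ∫_{-2*pi}^{2*pi} ψ(u) sin(u) du = -b_{2}/2.
Integrating by parts twice (tabular method), an antiderivative of (-2*u**2 + 4*u + 3) sin(u) is 2*u**2*cos(u) - 4*u*sin(u) - 4*u*cos(u) + 4*sin(u) - 7*cos(u); evaluating from -2*pi to 2*pi: ∫_{-2*pi}^{2*pi} (-2*u**2 + 4*u + 3) sin(u) du = (-8*pi - 7 + 8*pi**2) - (-7 + 8*pi + 8*pi**2) = -16*pi.
Hence Im(c_{2}) = (-1/(4*pi))·(-16*pi) = 4.

4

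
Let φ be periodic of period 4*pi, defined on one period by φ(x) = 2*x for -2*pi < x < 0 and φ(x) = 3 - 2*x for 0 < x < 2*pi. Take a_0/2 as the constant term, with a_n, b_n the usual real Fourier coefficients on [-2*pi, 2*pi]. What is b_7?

b_7 = (1/(2*pi)) ∫_{-2*pi}^{2*pi} φ(x) sin(7*x/2) dx.
Split the integral at the breakpoints.
Integrating by parts (boundary term plus one more integral), an antiderivative of (2*x) sin(7*x/2) is -4*x*cos(7*x/2)/7 + 8*sin(7*x/2)/49; evaluating from -2*pi to 0: ∫_{-2*pi}^{0} (2*x) sin(7*x/2) dx = (0) - (-8*pi/7) = 8*pi/7.
Integrating by parts (boundary term plus one more integral), an antiderivative of (3 - 2*x) sin(7*x/2) is 4*x*cos(7*x/2)/7 - 8*sin(7*x/2)/49 - 6*cos(7*x/2)/7; evaluating from 0 to 2*pi: ∫_{0}^{2*pi} (3 - 2*x) sin(7*x/2) dx = (6/7 - 8*pi/7) - (-6/7) = 12/7 - 8*pi/7.
Summing the pieces and multiplying by (1/(2*pi)) gives b_7 = 6/(7*pi).

6/(7*pi)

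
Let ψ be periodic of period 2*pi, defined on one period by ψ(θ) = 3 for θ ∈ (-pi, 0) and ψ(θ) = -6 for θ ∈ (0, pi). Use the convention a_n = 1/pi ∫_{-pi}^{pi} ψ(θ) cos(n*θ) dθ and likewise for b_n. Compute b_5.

b_5 = 1/pi ∫_{-pi}^{pi} ψ(θ) sin(5*θ) dθ.
Split the integral at the breakpoints.
Directly, an antiderivative of (3) sin(5*θ) is -3*cos(5*θ)/5; evaluating from -pi to 0: ∫_{-pi}^{0} (3) sin(5*θ) dθ = (-3/5) - (3/5) = -6/5.
Directly, an antiderivative of (-6) sin(5*θ) is 6*cos(5*θ)/5; evaluating from 0 to pi: ∫_{0}^{pi} (-6) sin(5*θ) dθ = (-6/5) - (6/5) = -12/5.
Summing the pieces and multiplying by (1/pi) gives b_5 = -18/(5*pi).

-18/(5*pi)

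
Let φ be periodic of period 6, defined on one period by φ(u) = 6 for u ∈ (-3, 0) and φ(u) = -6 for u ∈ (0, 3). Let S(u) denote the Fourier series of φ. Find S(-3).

0

At u = -3 the one-sided limits are φ(-3^-) = -6 and φ(-3^+) = 6.
By Dirichlet's theorem the series converges to their average, [(-6) + (6)]/2 = 0.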